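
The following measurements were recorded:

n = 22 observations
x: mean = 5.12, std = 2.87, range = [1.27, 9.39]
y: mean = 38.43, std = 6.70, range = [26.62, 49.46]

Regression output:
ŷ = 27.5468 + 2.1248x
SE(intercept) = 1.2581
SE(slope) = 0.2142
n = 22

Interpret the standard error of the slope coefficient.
SE(slope) = 0.2142 measures the uncertainty in the estimated slope. The coefficient is estimated precisely (SE/|β̂₁| = 10.1%).

SE(β̂₁) = s / √Sxx, where s is the residual standard deviation and Sxx = Σ(x − x̄)². It is the yardstick for how far β̂₁ = 2.1248 could plausibly be from the true slope.

Relative precision:
- SE / |β̂₁| = 0.2142 / 2.1248 = 10.1%
- Rule of thumb (under 20%: precise; 20% to under 50%: moderately precise; 50% or more: imprecise) → precise

Link to interval estimation: a confidence interval for β₁ is β̂₁ ± t* × 0.2142, so SE sets the half-width per unit of t*.

What drives SE(β̂₁): wider spread of x values → smaller SE; more residual scatter → larger SE; larger n (here n = 22) → smaller SE.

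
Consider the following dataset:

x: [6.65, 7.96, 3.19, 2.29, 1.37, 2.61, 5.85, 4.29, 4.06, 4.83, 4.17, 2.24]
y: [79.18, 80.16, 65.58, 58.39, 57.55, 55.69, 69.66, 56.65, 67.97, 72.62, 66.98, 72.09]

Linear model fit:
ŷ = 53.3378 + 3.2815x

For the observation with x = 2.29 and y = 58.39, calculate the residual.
Residual = -2.4624

The residual is the difference between the actual value and the predicted value:

Residual = y - ŷ

Step 1: Calculate predicted value
ŷ = 53.3378 + 3.2815 × 2.29
ŷ = 60.8524

Step 2: Calculate residual
Residual = 58.39 - 60.8524
Residual = -2.4624

Interpretation: the model overestimates the actual value by 2.4624 at this point (negative residual → observation lies below the fitted line).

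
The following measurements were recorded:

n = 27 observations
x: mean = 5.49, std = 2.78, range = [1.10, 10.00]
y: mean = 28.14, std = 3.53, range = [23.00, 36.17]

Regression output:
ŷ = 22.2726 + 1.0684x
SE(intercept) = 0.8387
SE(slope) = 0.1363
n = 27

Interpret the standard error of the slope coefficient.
SE(slope) = 0.1363 measures the uncertainty in the estimated slope. The coefficient is estimated precisely (SE/|β̂₁| = 12.8%).

SE(β̂₁) = s / √Sxx, where s is the residual standard deviation and Sxx = Σ(x − x̄)². It is the yardstick for how far β̂₁ = 1.0684 could plausibly be from the true slope.

Relative precision:
- SE / |β̂₁| = 0.1363 / 1.0684 = 12.8%
- Rule of thumb (under 20%: precise; 20% to under 50%: moderately precise; 50% or more: imprecise) → precise

Link to the t-test: t = β̂₁ / SE(β̂₁) = 1.0684 / 0.1363 = 7.8386, the statistic for H₀: β₁ = 0.

What drives SE(β̂₁): wider spread of x values → smaller SE.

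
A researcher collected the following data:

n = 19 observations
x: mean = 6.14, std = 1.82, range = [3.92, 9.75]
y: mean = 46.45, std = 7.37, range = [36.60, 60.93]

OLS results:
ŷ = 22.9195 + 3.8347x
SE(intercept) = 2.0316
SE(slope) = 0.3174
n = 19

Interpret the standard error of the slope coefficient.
SE(β̂₁) = 0.3174 is the estimated standard deviation of the slope estimate across repeated samples; relative to β̂₁ = 3.8347 that is 8.3%, a precise estimate.

What SE measures:
- The standard error quantifies the sampling variability of the coefficient estimate
- It is the estimated standard deviation of β̂₁ across hypothetical repeated samples of the same size
- Smaller SE → more precise estimate

Relative precision:
- SE / |β̂₁| = 0.3174 / 3.8347 = 8.3%
- Rule of thumb (under 20%: precise; 20% to under 50%: moderately precise; 50% or more: imprecise) → precise

Rough 95% range (±2 SE): 3.8347 ± 0.6348 → (3.1999, 4.4695).

What drives SE(β̂₁): larger n (here n = 19) → smaller SE.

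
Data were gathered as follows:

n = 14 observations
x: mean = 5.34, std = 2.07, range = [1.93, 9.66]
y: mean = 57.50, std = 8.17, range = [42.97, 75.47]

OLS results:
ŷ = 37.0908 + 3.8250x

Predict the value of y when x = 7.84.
ŷ = 67.0788

x = 7.84 lies inside the observed range [1.93, 9.66], so the fitted equation applies directly:

ŷ = 37.0908 + 3.8250 × 7.84
ŷ = 37.0908 + 29.9880
ŷ = 67.0788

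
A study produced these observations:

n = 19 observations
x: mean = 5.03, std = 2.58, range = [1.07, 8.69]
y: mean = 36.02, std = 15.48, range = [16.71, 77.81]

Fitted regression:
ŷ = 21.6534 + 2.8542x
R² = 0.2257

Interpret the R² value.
R² = 0.2257 means 22.57% of the variation in y is explained by the linear relationship with x. This indicates a weak fit.

R² (coefficient of determination) measures the proportion of variance in y explained by the regression model.

Here R² = 0.2257:
- Explained: 22.57% of the variation in y
- Unexplained (residual): 100% − 22.57% = 77.43%
- Rule of thumb (below 0.3 weak; 0.3 to below 0.7 moderate; 0.7 and above strong) → weak

Equivalently, for simple linear regression R² = r², so |r| = √0.2257 ≈ 0.4751.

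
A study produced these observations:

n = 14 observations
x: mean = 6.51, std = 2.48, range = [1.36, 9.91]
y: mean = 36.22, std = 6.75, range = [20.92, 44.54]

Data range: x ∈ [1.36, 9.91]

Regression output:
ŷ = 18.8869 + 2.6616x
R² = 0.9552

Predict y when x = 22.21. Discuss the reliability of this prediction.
ŷ = 78.0010 (extrapolation — x = 22.21 lies outside [1.36, 9.91], so reliability is low).

Prediction calculation:
ŷ = 18.8869 + 2.6616 × 22.21
ŷ = 78.0010

Reliability:
- Data range: x ∈ [1.36, 9.91]
- Prediction point: x = 22.21 is 12.30 units above the observed range → this is EXTRAPOLATION, not interpolation

Why that matters here:
- The standard error of prediction grows with (x − x̄)², and x = 22.21 is far from x̄ = 6.51
- R² describes fit only over the sampled x values; it says nothing about behaviour beyond them

Report the number if required, but flag clearly that it is an extrapolation.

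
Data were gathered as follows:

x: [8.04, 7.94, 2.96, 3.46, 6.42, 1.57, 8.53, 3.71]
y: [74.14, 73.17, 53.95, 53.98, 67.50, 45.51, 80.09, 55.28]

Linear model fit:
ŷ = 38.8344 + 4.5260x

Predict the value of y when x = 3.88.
ŷ = 56.3953

To predict y for x = 3.88, substitute into the regression equation:

ŷ = 38.8344 + 4.5260 × 3.88
ŷ = 38.8344 + 17.5609
ŷ = 56.3953

This is the fitted mean response at that x — an individual observation would come with a wider prediction interval.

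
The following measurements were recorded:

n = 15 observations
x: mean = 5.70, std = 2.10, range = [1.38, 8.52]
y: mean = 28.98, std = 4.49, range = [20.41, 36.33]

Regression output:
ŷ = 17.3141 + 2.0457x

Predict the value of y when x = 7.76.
ŷ = 33.1887

Plug x = 7.76 into the fitted line:

ŷ = 17.3141 + 2.0457 × 7.76
ŷ = 17.3141 + 15.8746
ŷ = 33.1887

This is a point prediction; actual observations scatter around it by roughly the residual standard deviation.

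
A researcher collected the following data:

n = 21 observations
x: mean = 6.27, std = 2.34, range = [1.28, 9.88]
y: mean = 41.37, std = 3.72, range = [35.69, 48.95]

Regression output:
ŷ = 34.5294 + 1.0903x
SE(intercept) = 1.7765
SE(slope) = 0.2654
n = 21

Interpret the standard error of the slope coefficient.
SE(β̂₁) = 0.2654 is the estimated standard deviation of the slope estimate across repeated samples; relative to β̂₁ = 1.0903 that is 24.3%, a moderately precise estimate.

SE(β̂₁) = s / √Sxx, where s is the residual standard deviation and Sxx = Σ(x − x̄)². It is the yardstick for how far β̂₁ = 1.0903 could plausibly be from the true slope.

Relative precision:
- SE / |β̂₁| = 0.2654 / 1.0903 = 24.3%
- Rule of thumb (under 20%: precise; 20% to under 50%: moderately precise; 50% or more: imprecise) → moderately precise

Link to interval estimation: a confidence interval for β₁ is β̂₁ ± t* × 0.2654, so SE sets the half-width per unit of t*.

What drives SE(β̂₁): wider spread of x values → smaller SE; more residual scatter → larger SE.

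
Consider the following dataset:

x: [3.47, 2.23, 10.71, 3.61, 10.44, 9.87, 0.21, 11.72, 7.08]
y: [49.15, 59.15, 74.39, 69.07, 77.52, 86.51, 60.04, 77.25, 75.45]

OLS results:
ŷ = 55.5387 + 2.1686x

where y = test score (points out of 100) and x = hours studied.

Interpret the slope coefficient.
For each additional hour of study time, predicted test score increases by approximately 2.1686 points.

The slope coefficient β₁ = 2.1686 represents the marginal effect of study time on test score.

Interpretation:
- Study time up by 1 hour → predicted test score increases by 2.1686 points
- This is a linear approximation: the same per-unit change is assumed across the whole observed x range

The intercept β₀ = 55.5387 is the predicted test score when study time = 0.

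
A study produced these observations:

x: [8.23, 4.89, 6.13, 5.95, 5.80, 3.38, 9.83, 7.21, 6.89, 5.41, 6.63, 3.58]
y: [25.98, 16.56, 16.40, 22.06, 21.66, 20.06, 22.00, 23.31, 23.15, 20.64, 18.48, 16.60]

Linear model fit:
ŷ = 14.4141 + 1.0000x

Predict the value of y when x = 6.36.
ŷ = 20.7741

Plug x = 6.36 into the fitted line:

ŷ = 14.4141 + 1.0000 × 6.36
ŷ = 14.4141 + 6.3600
ŷ = 20.7741

This is the fitted mean response at that x — an individual observation would come with a wider prediction interval.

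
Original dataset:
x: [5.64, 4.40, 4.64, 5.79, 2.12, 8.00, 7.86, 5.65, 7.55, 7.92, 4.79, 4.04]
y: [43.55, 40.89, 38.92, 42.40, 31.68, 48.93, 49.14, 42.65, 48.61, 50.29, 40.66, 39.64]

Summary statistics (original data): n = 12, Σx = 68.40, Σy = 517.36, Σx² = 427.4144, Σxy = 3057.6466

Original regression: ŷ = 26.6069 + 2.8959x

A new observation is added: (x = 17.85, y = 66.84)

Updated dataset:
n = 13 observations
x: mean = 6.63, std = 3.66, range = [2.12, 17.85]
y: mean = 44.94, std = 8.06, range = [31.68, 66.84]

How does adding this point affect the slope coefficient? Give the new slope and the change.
Adding the point moves β₁ from 2.8959 to 2.1565, i.e. it decreases by 0.7394 (-25.5%).

The new point has HIGH LEVERAGE: x = 17.85 is far from the original mean x̄ = 68.40/12 ≈ 5.70 (original range [2.12, 8.00]).

Step 1: Update the sums with the new point (n goes from 12 to 13)
Σx  = 68.40 + 17.85 = 86.25
Σy  = 517.36 + 66.84 = 584.20
Σx² = 427.4144 + 17.85² = 427.4144 + 318.6225 = 746.0369
Σxy = 3057.6466 + 17.85×66.84 = 3057.6466 + 1193.0940 = 4250.7406

Step 2: Recompute the slope with b₁ = (nΣxy − ΣxΣy) / (nΣx² − (Σx)²)
Numerator   = 13×4250.7406 − 86.25×584.20 = 55259.6278 − 50387.2500 = 4872.3778
Denominator = 13×746.0369 − 86.25² = 9698.4797 − 7439.0625 = 2259.4172
b₁(new) = 4872.3778 / 2259.4172 = 2.1565

(Same formula on the original sums: (12×3057.6466 − 68.40×517.36) / (12×427.4144 − 68.40²) = 1304.3352 / 450.4128 = 2.8959, matching the given fit.)

Step 3: Change in slope
Δβ₁ = 2.1565 − 2.8959 = -0.7394
Relative change = -0.7394 / 2.8959 × 100% = -25.5%
→ the slope decreases when the point is added.

Because the point sits below the extension of the original line at a high-leverage x, it tilts the fit down.
In practice: examine leverage (hᵢ) and Cook's distance rather than deleting it automatically.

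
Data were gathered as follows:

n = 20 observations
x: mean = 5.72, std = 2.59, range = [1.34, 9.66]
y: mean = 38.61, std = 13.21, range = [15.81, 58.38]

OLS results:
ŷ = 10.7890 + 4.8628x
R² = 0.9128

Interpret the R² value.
The model explains 91.28% of the variance in y (R² = 0.9128), leaving 8.72% unexplained; the fit is strong.

R² (coefficient of determination) measures the proportion of variance in y explained by the regression model.

Here R² = 0.9128:
- Explained: 91.28% of the variation in y
- Unexplained (residual): 100% − 91.28% = 8.72%
- Rule of thumb (below 0.3 weak; 0.3 to below 0.7 moderate; 0.7 and above strong) → strong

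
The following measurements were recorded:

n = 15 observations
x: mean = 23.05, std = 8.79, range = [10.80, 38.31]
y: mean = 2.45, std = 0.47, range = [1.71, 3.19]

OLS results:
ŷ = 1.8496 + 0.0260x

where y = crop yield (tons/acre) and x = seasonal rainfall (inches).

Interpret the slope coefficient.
An increase of one inch in rainfall is associated with a 0.0260 tons/acre increase in predicted crop yield.

β₁ = 0.0260 is the change in predicted crop yield (tons/acre) per additional inch of rainfall.

Interpretation:
- Rainfall up by 1 inch → predicted crop yield increases by 0.0260 tons/acre
- This is a linear approximation: the same per-unit change is assumed across the whole observed x range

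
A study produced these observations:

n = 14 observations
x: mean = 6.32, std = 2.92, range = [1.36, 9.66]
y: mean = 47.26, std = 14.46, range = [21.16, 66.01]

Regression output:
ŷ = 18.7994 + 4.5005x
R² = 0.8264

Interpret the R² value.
The model explains 82.64% of the variance in y (R² = 0.8264), leaving 17.36% unexplained; the fit is strong.

R² = 1 − SS_res/SS_tot compares the residual scatter to the total scatter of y about its mean.

Here R² = 0.8264:
- Explained: 82.64% of the variation in y
- Unexplained (residual): 100% − 82.64% = 17.36%
- Rule of thumb (below 0.3 weak; 0.3 to below 0.7 moderate; 0.7 and above strong) → strong

Calculation: R² = 1 − (SS_res / SS_tot), where SS_res is the sum of squared residuals and SS_tot the total sum of squares.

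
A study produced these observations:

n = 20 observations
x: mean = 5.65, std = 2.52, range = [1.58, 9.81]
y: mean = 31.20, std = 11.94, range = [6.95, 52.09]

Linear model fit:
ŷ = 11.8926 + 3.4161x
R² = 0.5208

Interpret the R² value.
The model explains 52.08% of the variance in y (R² = 0.5208), leaving 47.92% unexplained; the fit is moderate.

R² (coefficient of determination) measures the proportion of variance in y explained by the regression model.

Here R² = 0.5208:
- Explained: 52.08% of the variation in y
- Unexplained (residual): 100% − 52.08% = 47.92%
- Rule of thumb (below 0.3 weak; 0.3 to below 0.7 moderate; 0.7 and above strong) → moderate

Equivalently, for simple linear regression R² = r², so |r| = √0.5208 ≈ 0.7217.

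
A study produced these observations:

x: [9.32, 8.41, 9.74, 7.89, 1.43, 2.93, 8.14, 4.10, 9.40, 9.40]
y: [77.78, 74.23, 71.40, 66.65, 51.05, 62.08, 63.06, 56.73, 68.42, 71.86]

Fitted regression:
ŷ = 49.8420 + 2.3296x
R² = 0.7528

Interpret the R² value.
R² = 0.7528 means 75.28% of the variation in y is explained by the linear relationship with x. This indicates a strong fit.

R² = 1 − SS_res/SS_tot compares the residual scatter to the total scatter of y about its mean.

Here R² = 0.7528:
- Explained: 75.28% of the variation in y
- Unexplained (residual): 100% − 75.28% = 24.72%
- Rule of thumb (below 0.3 weak; 0.3 to below 0.7 moderate; 0.7 and above strong) → strong

Calculation: R² = 1 − (SS_res / SS_tot), where SS_res is the sum of squared residuals and SS_tot the total sum of squares.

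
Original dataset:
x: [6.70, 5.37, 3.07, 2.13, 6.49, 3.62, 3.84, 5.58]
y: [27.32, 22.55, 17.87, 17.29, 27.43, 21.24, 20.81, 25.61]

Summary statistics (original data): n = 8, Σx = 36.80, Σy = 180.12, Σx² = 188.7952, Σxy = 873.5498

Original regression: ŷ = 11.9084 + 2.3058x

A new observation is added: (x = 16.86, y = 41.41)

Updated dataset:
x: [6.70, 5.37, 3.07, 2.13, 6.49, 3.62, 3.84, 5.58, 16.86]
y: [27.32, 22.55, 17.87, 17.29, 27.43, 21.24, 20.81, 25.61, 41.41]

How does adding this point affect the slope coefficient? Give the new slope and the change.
New slope β₁ = 1.6386 versus 2.3058 before: a change of -0.6672 (-28.9%).

x = 16.86 lies well outside the original x-range [2.13, 6.70] (x̄ ≈ 4.60), so this observation has high leverage and can move the slope substantially.

Step 1: Update the sums with the new point (n goes from 8 to 9)
Σx  = 36.80 + 16.86 = 53.66
Σy  = 180.12 + 41.41 = 221.53
Σx² = 188.7952 + 16.86² = 188.7952 + 284.2596 = 473.0548
Σxy = 873.5498 + 16.86×41.41 = 873.5498 + 698.1726 = 1571.7224

Step 2: Recompute the slope with b₁ = (nΣxy − ΣxΣy) / (nΣx² − (Σx)²)
Numerator   = 9×1571.7224 − 53.66×221.53 = 14145.5016 − 11887.2998 = 2258.2018
Denominator = 9×473.0548 − 53.66² = 4257.4932 − 2879.3956 = 1378.0976
b₁(new) = 2258.2018 / 1378.0976 = 1.6386

(Same formula on the original sums: (8×873.5498 − 36.80×180.12) / (8×188.7952 − 36.80²) = 359.9824 / 156.1216 = 2.3058, matching the given fit.)

Step 3: Change in slope
Δβ₁ = 1.6386 − 2.3058 = -0.6672
Relative change = -0.6672 / 2.3058 × 100% = -28.9%
→ the slope decreases when the point is added.

Because the point sits below the extension of the original line at a high-leverage x, it tilts the fit down.
In practice: investigate whether it comes from the same population as the rest of the sample; examine leverage (hᵢ) and Cook's distance rather than deleting it automatically.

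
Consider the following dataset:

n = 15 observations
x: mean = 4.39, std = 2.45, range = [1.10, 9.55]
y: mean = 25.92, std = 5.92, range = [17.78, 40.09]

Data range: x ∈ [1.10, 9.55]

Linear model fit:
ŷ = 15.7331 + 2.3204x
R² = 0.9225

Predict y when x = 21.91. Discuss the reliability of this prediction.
ŷ = 66.5731, but this is extrapolation (above the data range [1.10, 9.55]) and may be unreliable.

Prediction calculation:
ŷ = 15.7331 + 2.3204 × 21.91
ŷ = 66.5731

Reliability:
- Data range: x ∈ [1.10, 9.55]
- Prediction point: x = 21.91 is 12.36 units above the observed range → this is EXTRAPOLATION, not interpolation

Why that matters here:
- The linear relationship may not hold outside the observed range
- R² describes fit only over the sampled x values; it says nothing about behaviour beyond them

A defensible statement: 'if the linear trend continued to x = 21.91, y would be about 66.5731' — the premise is untested.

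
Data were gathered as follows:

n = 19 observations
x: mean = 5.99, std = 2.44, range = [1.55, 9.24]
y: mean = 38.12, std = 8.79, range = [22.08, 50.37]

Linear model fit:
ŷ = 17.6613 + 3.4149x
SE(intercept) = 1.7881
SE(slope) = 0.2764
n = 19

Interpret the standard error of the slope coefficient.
SE(slope) = 0.2764 measures the uncertainty in the estimated slope. The coefficient is estimated precisely (SE/|β̂₁| = 8.1%).

What SE measures:
- The standard error quantifies the sampling variability of the coefficient estimate
- It is the estimated standard deviation of β̂₁ across hypothetical repeated samples of the same size
- Smaller SE → more precise estimate

Relative precision:
- SE / |β̂₁| = 0.2764 / 3.4149 = 8.1%
- Rule of thumb (under 20%: precise; 20% to under 50%: moderately precise; 50% or more: imprecise) → precise

Link to the t-test: t = β̂₁ / SE(β̂₁) = 3.4149 / 0.2764 = 12.3549, the statistic for H₀: β₁ = 0.

What drives SE(β̂₁): more residual scatter → larger SE; wider spread of x values → smaller SE; larger n (here n = 19) → smaller SE.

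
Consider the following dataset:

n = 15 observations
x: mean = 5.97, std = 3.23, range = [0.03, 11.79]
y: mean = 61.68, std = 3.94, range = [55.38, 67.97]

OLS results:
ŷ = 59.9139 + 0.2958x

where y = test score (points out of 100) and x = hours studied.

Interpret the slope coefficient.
An increase of one hour in study time is associated with a 0.2958 points increase in predicted test score.

The slope β₁ = 0.2958 gives the rate at which the fitted test score changes with study time.

Interpretation:
- Study time up by 1 hour → predicted test score increases by 0.2958 points
- The effect is assumed constant over the observed range of x (linearity)
- The slope describes association in these data, not necessarily a causal effect

The intercept β₀ = 59.9139 is the predicted test score when study time = 0.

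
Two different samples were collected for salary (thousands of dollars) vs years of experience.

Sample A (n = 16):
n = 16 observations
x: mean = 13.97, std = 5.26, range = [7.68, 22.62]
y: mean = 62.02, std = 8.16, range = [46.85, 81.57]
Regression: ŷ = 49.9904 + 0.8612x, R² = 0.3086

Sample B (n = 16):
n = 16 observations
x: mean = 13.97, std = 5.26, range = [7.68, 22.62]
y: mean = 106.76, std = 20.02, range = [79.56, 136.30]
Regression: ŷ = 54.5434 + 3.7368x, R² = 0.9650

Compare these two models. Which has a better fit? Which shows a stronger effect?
Model B has the better fit (R² = 0.9650 vs 0.3086). Model B shows the stronger effect (|β₁| = 3.7368 vs 0.8612).

Model Comparison:

Which explains more variance? (R²)
- Model A: R² = 0.3086 → 30.86% of variance in salary explained
- Model B: R² = 0.9650 → 96.50% of variance in salary explained
- 0.9650 > 0.3086 → Model B has the better fit

Strength of effect — compare |β₁|:
- Model A: β₁ = 0.8612 → predicted salary rises 0.8612 thousand dollars per additional year of experience
- Model B: β₁ = 3.7368 → predicted salary rises 3.7368 thousand dollars per additional year of experience
- |0.8612| < |3.7368| → Model B shows the stronger marginal effect

Notes:
- A better fit (higher R²) doesn't necessarily mean a more important relationship.
- A steeper slope doesn't make a better model if the scatter around the line is large.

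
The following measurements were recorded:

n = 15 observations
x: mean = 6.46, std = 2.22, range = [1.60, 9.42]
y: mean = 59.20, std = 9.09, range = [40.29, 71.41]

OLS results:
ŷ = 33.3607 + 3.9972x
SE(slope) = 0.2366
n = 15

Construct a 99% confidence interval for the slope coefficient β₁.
The 99% CI for β₁ is (3.2845, 4.7099)

Confidence interval for the slope:

The 99% CI for β₁ is: β̂₁ ± t*(α/2, n-2) × SE(β̂₁)

Step 1: Find critical t-value
- Confidence level = 0.99
- Degrees of freedom = n - 2 = 15 - 2 = 13
- t*(α/2, 13) = 3.0123

Step 2: Calculate margin of error
Margin = 3.0123 × 0.2366 = 0.7127

Step 3: Construct interval
CI = 3.9972 ± 0.7127
CI = (3.2845, 4.7099)

Interpretation: We are 99% confident that the true slope β₁ lies between 3.2845 and 4.7099.
Both endpoints are positive, so the data support a genuinely positive slope at this confidence level.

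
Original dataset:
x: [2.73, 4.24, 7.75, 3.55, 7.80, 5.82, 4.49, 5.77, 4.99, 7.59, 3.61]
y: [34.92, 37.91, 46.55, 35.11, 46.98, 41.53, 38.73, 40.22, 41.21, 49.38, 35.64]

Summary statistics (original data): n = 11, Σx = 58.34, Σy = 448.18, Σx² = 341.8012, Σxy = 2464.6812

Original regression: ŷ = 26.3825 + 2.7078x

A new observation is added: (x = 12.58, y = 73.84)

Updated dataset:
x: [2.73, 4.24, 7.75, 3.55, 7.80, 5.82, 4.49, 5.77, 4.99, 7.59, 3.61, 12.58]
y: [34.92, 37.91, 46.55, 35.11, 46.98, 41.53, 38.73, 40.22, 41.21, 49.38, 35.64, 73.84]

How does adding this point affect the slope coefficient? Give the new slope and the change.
Adding the point moves β₁ from 2.7078 to 3.8118, i.e. it increases by 1.1040 (+40.8%).

The new point has HIGH LEVERAGE: x = 12.58 is far from the original mean x̄ = 58.34/11 ≈ 5.30 (original range [2.73, 7.80]).

Step 1: Update the sums with the new point (n goes from 11 to 12)
Σx  = 58.34 + 12.58 = 70.92
Σy  = 448.18 + 73.84 = 522.02
Σx² = 341.8012 + 12.58² = 341.8012 + 158.2564 = 500.0576
Σxy = 2464.6812 + 12.58×73.84 = 2464.6812 + 928.9072 = 3393.5884

Step 2: Recompute the slope with b₁ = (nΣxy − ΣxΣy) / (nΣx² − (Σx)²)
Numerator   = 12×3393.5884 − 70.92×522.02 = 40723.0608 − 37021.6584 = 3701.4024
Denominator = 12×500.0576 − 70.92² = 6000.6912 − 5029.6464 = 971.0448
b₁(new) = 3701.4024 / 971.0448 = 3.8118

(Same formula on the original sums: (11×2464.6812 − 58.34×448.18) / (11×341.8012 − 58.34²) = 964.6720 / 356.2576 = 2.7078, matching the given fit.)

Step 3: Change in slope
Δβ₁ = 3.8118 − 2.7078 = +1.1040
Relative change = +1.1040 / 2.7078 × 100% = +40.8%
→ the slope increases when the point is added.

A high-leverage point only changes the slope if it is off the original line; here y = 73.84 is above the original trend, so the slope increases.
In practice: examine leverage (hᵢ) and Cook's distance rather than deleting it automatically.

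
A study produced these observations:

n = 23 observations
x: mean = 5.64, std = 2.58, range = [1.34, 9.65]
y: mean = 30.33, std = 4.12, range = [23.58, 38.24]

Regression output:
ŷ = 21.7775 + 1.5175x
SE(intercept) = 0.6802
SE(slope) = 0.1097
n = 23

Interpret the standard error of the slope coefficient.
SE(slope) = 0.1097 measures the uncertainty in the estimated slope. The coefficient is estimated precisely (SE/|β̂₁| = 7.2%).

SE(β̂₁) = s / √Sxx, where s is the residual standard deviation and Sxx = Σ(x − x̄)². It is the yardstick for how far β̂₁ = 1.5175 could plausibly be from the true slope.

Relative precision:
- SE / |β̂₁| = 0.1097 / 1.5175 = 7.2%
- Rule of thumb (under 20%: precise; 20% to under 50%: moderately precise; 50% or more: imprecise) → precise

Rough 95% range (±2 SE): 1.5175 ± 0.2194 → (1.2981, 1.7369).

What drives SE(β̂₁): wider spread of x values → smaller SE.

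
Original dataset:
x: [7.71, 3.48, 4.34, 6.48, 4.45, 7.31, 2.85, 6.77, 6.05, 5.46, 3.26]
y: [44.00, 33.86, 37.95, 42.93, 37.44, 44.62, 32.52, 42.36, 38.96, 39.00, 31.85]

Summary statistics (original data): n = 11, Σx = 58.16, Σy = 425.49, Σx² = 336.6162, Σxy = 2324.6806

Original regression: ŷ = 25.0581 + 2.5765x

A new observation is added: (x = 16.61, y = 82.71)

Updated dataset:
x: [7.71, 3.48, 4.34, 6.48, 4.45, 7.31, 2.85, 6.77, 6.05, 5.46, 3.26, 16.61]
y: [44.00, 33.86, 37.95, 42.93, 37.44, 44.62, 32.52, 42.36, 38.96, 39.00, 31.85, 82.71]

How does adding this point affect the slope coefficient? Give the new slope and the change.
Adding the point moves β₁ from 2.5765 to 3.6281, i.e. it increases by 1.0516 (+40.8%).

The new point has HIGH LEVERAGE: x = 16.61 is far from the original mean x̄ = 58.16/11 ≈ 5.29 (original range [2.85, 7.71]).

Step 1: Update the sums with the new point (n goes from 11 to 12)
Σx  = 58.16 + 16.61 = 74.77
Σy  = 425.49 + 82.71 = 508.20
Σx² = 336.6162 + 16.61² = 336.6162 + 275.8921 = 612.5083
Σxy = 2324.6806 + 16.61×82.71 = 2324.6806 + 1373.8131 = 3698.4937

Step 2: Recompute the slope with b₁ = (nΣxy − ΣxΣy) / (nΣx² − (Σx)²)
Numerator   = 12×3698.4937 − 74.77×508.20 = 44381.9244 − 37998.1140 = 6383.8104
Denominator = 12×612.5083 − 74.77² = 7350.0996 − 5590.5529 = 1759.5467
b₁(new) = 6383.8104 / 1759.5467 = 3.6281

(Same formula on the original sums: (11×2324.6806 − 58.16×425.49) / (11×336.6162 − 58.16²) = 824.9882 / 320.1926 = 2.5765, matching the given fit.)

Step 3: Change in slope
Δβ₁ = 3.6281 − 2.5765 = +1.0516
Relative change = +1.0516 / 2.5765 × 100% = +40.8%
→ the slope increases when the point is added.

A high-leverage point only changes the slope if it is off the original line; here y = 82.71 is above the original trend, so the slope increases.
In practice: refit with and without it and report both if conclusions differ; check such a point for data-entry or measurement error.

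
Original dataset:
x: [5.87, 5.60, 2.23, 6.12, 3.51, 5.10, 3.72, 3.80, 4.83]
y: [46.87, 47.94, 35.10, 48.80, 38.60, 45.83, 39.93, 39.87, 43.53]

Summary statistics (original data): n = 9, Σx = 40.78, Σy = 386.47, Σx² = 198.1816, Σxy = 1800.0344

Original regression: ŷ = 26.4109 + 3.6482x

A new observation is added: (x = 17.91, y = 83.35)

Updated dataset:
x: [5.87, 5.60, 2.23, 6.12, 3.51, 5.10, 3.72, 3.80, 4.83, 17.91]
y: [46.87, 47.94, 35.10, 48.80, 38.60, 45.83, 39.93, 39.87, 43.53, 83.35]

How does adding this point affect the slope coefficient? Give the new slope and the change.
Adding the point moves β₁ from 3.6482 to 3.0686, i.e. it decreases by 0.5796 (-15.9%).

x = 17.91 lies well outside the original x-range [2.23, 6.12] (x̄ ≈ 4.53), so this observation has high leverage and can move the slope substantially.

Step 1: Update the sums with the new point (n goes from 9 to 10)
Σx  = 40.78 + 17.91 = 58.69
Σy  = 386.47 + 83.35 = 469.82
Σx² = 198.1816 + 17.91² = 198.1816 + 320.7681 = 518.9497
Σxy = 1800.0344 + 17.91×83.35 = 1800.0344 + 1492.7985 = 3292.8329

Step 2: Recompute the slope with b₁ = (nΣxy − ΣxΣy) / (nΣx² − (Σx)²)
Numerator   = 10×3292.8329 − 58.69×469.82 = 32928.3290 − 27573.7358 = 5354.5932
Denominator = 10×518.9497 − 58.69² = 5189.4970 − 3444.5161 = 1744.9809
b₁(new) = 5354.5932 / 1744.9809 = 3.0686

(Same formula on the original sums: (9×1800.0344 − 40.78×386.47) / (9×198.1816 − 40.78²) = 440.0630 / 120.6260 = 3.6482, matching the given fit.)

Step 3: Change in slope
Δβ₁ = 3.0686 − 3.6482 = -0.5796
Relative change = -0.5796 / 3.6482 × 100% = -15.9%
→ the slope decreases when the point is added.

Because the point sits below the extension of the original line at a high-leverage x, it tilts the fit down.
In practice: examine leverage (hᵢ) and Cook's distance rather than deleting it automatically.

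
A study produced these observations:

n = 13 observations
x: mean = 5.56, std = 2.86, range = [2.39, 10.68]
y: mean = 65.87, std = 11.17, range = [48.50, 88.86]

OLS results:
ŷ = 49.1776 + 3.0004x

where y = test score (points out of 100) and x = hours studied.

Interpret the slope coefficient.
For each additional hour of study time, predicted test score increases by approximately 3.0004 points.

The slope β₁ = 3.0004 gives the rate at which the fitted test score changes with study time.

Interpretation:
- Study time up by 1 hour → predicted test score increases by 3.0004 points
- The effect is assumed constant over the observed range of x (linearity)

(β₀ = 49.1776 is the fitted value at x = 0 and is not part of the slope interpretation.)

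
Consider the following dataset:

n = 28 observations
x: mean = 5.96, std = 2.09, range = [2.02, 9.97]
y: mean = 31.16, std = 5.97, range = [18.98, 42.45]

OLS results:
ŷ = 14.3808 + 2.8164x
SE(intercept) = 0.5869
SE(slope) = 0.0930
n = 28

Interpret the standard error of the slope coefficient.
The slope 2.8164 is pinned down to within about ±0.0930 (one SE) by these data — relative uncertainty 3.3%, i.e. precise.

SE(β̂₁) = 0.0930 says: if we drew many samples of n = 28 from the same population and refit each time, the fitted slopes would scatter with a standard deviation of roughly 0.0930 around the true β₁.

Relative precision:
- SE / |β̂₁| = 0.0930 / 2.8164 = 3.3%
- Rule of thumb (under 20%: precise; 20% to under 50%: moderately precise; 50% or more: imprecise) → precise

Link to interval estimation: a confidence interval for β₁ is β̂₁ ± t* × 0.0930, so SE sets the half-width per unit of t*.

What drives SE(β̂₁): wider spread of x values → smaller SE.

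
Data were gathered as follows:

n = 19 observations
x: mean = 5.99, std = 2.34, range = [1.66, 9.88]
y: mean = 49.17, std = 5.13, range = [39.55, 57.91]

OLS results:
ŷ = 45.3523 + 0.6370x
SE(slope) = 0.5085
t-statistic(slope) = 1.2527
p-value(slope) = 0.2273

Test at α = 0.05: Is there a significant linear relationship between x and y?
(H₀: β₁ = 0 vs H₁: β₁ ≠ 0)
Since p-value = 0.2273 ≥ α = 0.05, fail to reject H₀ — the slope is not significantly different from 0.

Hypothesis test for the slope coefficient:

H₀: β₁ = 0 (no linear relationship)
H₁: β₁ ≠ 0 (linear relationship exists)

Test statistic: t = β̂₁ / SE(β̂₁) = 0.6370 / 0.5085 = 1.2527

The p-value (0.2273) is the probability, under H₀, of a t-statistic at least as extreme as |t| = 1.2527 (two-sided, df = n − 2 = 17).

Decision rule: reject H₀ if p-value < α.
p-value = 0.2273 ≥ α = 0.05 → fail to reject H₀.

At α = 0.05 the data do not provide convincing evidence of a nonzero slope.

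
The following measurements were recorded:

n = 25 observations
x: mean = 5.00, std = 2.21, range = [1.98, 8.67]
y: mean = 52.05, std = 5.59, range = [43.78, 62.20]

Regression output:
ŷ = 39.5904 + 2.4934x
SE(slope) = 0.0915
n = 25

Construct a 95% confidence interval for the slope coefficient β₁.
The 95% CI for β₁ is (2.3041, 2.6827)

Confidence interval for the slope:

The 95% CI for β₁ is: β̂₁ ± t*(α/2, n-2) × SE(β̂₁)

Step 1: Find critical t-value
- Confidence level = 0.95
- Degrees of freedom = n - 2 = 25 - 2 = 23
- t*(α/2, 23) = 2.0687

Step 2: Calculate margin of error
Margin = 2.0687 × 0.0915 = 0.1893

Step 3: Construct interval
CI = 2.4934 ± 0.1893
CI = (2.3041, 2.6827)

Interpretation: We are 95% confident that the true slope β₁ lies between 2.3041 and 2.6827.
Both endpoints are positive, so the data support a genuinely positive slope at this confidence level.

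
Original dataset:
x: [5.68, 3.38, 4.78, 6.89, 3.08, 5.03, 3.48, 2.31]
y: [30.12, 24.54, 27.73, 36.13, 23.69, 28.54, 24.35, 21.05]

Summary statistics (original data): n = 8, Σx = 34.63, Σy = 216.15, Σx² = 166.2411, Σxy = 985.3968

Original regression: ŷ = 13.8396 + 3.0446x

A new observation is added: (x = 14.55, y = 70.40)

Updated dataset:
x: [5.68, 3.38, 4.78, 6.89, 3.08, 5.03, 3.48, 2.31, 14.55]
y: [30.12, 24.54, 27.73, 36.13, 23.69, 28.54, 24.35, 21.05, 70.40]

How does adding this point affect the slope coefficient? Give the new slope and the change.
The slope changes from 3.0446 to 4.0648 (change of +1.0202, or +33.5%).

x = 14.55 lies well outside the original x-range [2.31, 6.89] (x̄ ≈ 4.33), so this observation has high leverage and can move the slope substantially.

Step 1: Update the sums with the new point (n goes from 8 to 9)
Σx  = 34.63 + 14.55 = 49.18
Σy  = 216.15 + 70.40 = 286.55
Σx² = 166.2411 + 14.55² = 166.2411 + 211.7025 = 377.9436
Σxy = 985.3968 + 14.55×70.40 = 985.3968 + 1024.3200 = 2009.7168

Step 2: Recompute the slope with b₁ = (nΣxy − ΣxΣy) / (nΣx² − (Σx)²)
Numerator   = 9×2009.7168 − 49.18×286.55 = 18087.4512 − 14092.5290 = 3994.9222
Denominator = 9×377.9436 − 49.18² = 3401.4924 − 2418.6724 = 982.8200
b₁(new) = 3994.9222 / 982.8200 = 4.0648

(Same formula on the original sums: (8×985.3968 − 34.63×216.15) / (8×166.2411 − 34.63²) = 397.8999 / 130.6919 = 3.0446, matching the given fit.)

Step 3: Change in slope
Δβ₁ = 4.0648 − 3.0446 = +1.0202
Relative change = +1.0202 / 3.0446 × 100% = +33.5%
→ the slope increases when the point is added.

A high-leverage point only changes the slope if it is off the original line; here y = 70.40 is above the original trend, so the slope increases.
In practice: check such a point for data-entry or measurement error.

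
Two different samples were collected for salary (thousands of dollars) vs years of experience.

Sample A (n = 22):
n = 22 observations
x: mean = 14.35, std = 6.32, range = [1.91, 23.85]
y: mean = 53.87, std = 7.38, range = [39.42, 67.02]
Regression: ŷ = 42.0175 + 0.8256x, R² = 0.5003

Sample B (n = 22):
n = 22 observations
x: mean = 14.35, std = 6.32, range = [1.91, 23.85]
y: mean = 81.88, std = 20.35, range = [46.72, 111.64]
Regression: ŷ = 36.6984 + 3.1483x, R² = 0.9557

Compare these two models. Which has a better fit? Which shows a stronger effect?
Model B has the better fit (R² = 0.9557 vs 0.5003). Model B shows the stronger effect (|β₁| = 3.1483 vs 0.8256).

Model Comparison:

Fit — compare R²:
- Model A: R² = 0.5003 → 50.03% of variance in salary explained
- Model B: R² = 0.9557 → 95.57% of variance in salary explained
- 0.9557 > 0.5003 → Model B has the better fit

Effect size (slope magnitude):
- Model A: β₁ = 0.8256 → predicted salary rises 0.8256 thousand dollars per additional year of experience
- Model B: β₁ = 3.1483 → predicted salary rises 3.1483 thousand dollars per additional year of experience
- |0.8256| < |3.1483| → Model B shows the stronger marginal effect

Notes:
- The two samples could reflect different populations, time periods, or measurement quality.
- R² measures how tightly points cluster around the line; β₁ measures how steep the line is — they answer different questions.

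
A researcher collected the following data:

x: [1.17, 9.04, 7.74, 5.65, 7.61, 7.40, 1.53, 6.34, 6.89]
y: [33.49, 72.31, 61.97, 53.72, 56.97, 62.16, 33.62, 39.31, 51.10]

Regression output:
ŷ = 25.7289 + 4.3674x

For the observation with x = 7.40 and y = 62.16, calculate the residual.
Residual = 4.1123

The residual is the difference between the actual value and the predicted value:

Residual = y - ŷ

Step 1: Calculate predicted value
ŷ = 25.7289 + 4.3674 × 7.40
ŷ = 58.0477

Step 2: Calculate residual
Residual = 62.16 - 58.0477
Residual = 4.1123

Sign check: y > ŷ, so the point is above the line and the fit underestimates here.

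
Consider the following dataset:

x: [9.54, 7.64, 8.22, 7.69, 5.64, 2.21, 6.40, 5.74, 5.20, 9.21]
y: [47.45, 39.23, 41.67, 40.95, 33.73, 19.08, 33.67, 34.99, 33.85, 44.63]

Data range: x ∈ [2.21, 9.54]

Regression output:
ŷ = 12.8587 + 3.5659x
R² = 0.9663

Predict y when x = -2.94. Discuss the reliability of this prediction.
ŷ = 2.3750 (extrapolation — x = -2.94 lies outside [2.21, 9.54], so reliability is low).

Prediction calculation:
ŷ = 12.8587 + 3.5659 × (-2.94)
ŷ = 2.3750

Reliability:
- Data range: x ∈ [2.21, 9.54]
- Prediction point: x = -2.94 is 5.15 units below the observed range → this is EXTRAPOLATION, not interpolation

Why that matters here:
- Real relationships often flatten, saturate, or turn nonlinear at extremes
- There are no observations near this x to validate the fitted line there
- The standard error of prediction grows with (x − x̄)², and x = -2.94 is far from x̄ = 6.75

A defensible statement: 'if the linear trend continued to x = -2.94, y would be about 2.3750' — the premise is untested.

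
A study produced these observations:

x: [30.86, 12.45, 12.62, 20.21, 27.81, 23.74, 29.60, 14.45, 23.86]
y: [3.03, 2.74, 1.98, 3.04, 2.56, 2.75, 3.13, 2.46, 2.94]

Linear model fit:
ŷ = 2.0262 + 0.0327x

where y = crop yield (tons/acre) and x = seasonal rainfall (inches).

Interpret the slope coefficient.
An increase of one inch in rainfall is associated with a 0.0327 tons/acre increase in predicted crop yield.

The slope coefficient β₁ = 0.0327 represents the marginal effect of rainfall on crop yield.

Interpretation:
- Rainfall up by 1 inch → predicted crop yield increases by 0.0327 tons/acre
- The effect is assumed constant over the observed range of x (linearity)

(β₀ = 2.0262 is the fitted value at x = 0 and is not part of the slope interpretation.)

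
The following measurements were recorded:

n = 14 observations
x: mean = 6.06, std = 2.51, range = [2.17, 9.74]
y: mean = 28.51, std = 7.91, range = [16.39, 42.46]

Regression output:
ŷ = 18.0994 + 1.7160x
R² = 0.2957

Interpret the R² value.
The model explains 29.57% of the variance in y (R² = 0.2957), leaving 70.43% unexplained; the fit is weak.

R² = 1 − SS_res/SS_tot compares the residual scatter to the total scatter of y about its mean.

Here R² = 0.2957:
- Explained: 29.57% of the variation in y
- Unexplained (residual): 100% − 29.57% = 70.43%
- Rule of thumb (below 0.3 weak; 0.3 to below 0.7 moderate; 0.7 and above strong) → weak

Note: R² says nothing about causation, and a high R² does not by itself mean the linear form is appropriate — check the residuals.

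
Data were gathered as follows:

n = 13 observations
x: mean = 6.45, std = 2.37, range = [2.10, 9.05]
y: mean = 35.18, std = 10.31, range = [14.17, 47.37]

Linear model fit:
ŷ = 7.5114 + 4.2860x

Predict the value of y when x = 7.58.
ŷ = 39.9993

x = 7.58 lies inside the observed range [2.10, 9.05], so the fitted equation applies directly:

ŷ = 7.5114 + 4.2860 × 7.58
ŷ = 7.5114 + 32.4879
ŷ = 39.9993

This is a point prediction; actual observations scatter around it by roughly the residual standard deviation.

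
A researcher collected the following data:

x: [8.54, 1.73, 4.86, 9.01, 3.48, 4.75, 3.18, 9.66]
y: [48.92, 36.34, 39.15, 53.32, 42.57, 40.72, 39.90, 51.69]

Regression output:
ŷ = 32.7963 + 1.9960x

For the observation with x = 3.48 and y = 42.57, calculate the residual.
Residual = 2.8276

The residual is the difference between the actual value and the predicted value:

Residual = y - ŷ

Step 1: Calculate predicted value
ŷ = 32.7963 + 1.9960 × 3.48
ŷ = 39.7424

Step 2: Calculate residual
Residual = 42.57 - 39.7424
Residual = 2.8276

Interpretation: the model underestimates the actual value by 2.8276 at this point (positive residual → observation lies above the fitted line).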